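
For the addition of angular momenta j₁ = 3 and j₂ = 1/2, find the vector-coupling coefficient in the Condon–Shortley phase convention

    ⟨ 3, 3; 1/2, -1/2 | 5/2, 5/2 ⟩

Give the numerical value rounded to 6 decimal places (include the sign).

+√(6/7) ≈ +0.925820

triangle: 1!×5!×0!/7! = 120/5040
(j±m)!: 6!×0!×0!×1!×5!×0! = 86400
prefactor² = (2J+1)×Δ×N² = 86400/7
  k=0: +1/(0!×1!×0!×0!×5!×0!) = 1/120
Σ = 1/120  ⇒  CG² = 86400/7×1/120² = 6/7
CG = +√(6/7) = +0.925820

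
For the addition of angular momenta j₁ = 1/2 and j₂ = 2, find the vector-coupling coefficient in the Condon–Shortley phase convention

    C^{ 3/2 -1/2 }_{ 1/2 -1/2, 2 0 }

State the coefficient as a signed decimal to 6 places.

−√(2/5) ≈ -0.632456

triangle: 1!*0!*3!/5! = 6/120
(j±m)!: 0!*1!*2!*2!*1!*2! = 8
prefactor² = (2J+1)*Δ*N² = 8/5
  k=1: −1/(1!*0!*0!*1!*0!*2!) = -1/2
Σ = -1/2  ⇒  CG² = 8/5*(-1/2)² = 2/5
CG = −√(2/5) = -0.632456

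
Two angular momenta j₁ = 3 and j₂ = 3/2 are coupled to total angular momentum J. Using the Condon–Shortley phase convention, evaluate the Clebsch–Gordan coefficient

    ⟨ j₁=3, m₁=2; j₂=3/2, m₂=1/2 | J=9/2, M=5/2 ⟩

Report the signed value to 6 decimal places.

+0.707107  (= +√(1/2))

triangle: 0!·6!·3!/10! = 4320/3628800
(j±m)!: 5!·1!·2!·1!·7!·2! = 2419200
prefactor² = (2J+1)·Δ·N² = 28800
  k=0: +1/(0!·0!·1!·2!·5!·1!) = 1/240
Σ = 1/240  ⇒  CG² = 28800·1/240² = 1/2
CG = +√(1/2) = +0.707107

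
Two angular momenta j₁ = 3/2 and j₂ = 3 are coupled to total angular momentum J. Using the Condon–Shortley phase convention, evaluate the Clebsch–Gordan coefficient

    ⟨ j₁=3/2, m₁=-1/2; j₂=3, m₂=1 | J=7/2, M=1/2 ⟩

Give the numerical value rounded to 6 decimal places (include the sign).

−√(2/7) = -0.534522

√[8·1!2!5!/9! · 1!2!4!2!4!3!] = √(512/7)
  +(−1)^0/∏(0,1,2,4,0,1)! = 1/48  (running 1/48)
  +(−1)^1/∏(1,0,1,3,1,2)! = -1/12  (running -1/16)
⟨..|..⟩ = √(512/7)·(-1/16) = -0.534522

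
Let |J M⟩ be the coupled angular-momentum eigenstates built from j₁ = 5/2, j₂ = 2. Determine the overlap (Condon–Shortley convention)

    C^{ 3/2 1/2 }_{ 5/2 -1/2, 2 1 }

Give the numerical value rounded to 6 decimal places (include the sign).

j₁+j₂−J=3  J+j₁−j₂=2  J−j₁+j₂=1  j₁+j₂+J+1=7
(j₁±m₁, j₂±m₂, J±M) = (2,3,3,1,2,1)
P² = 48/35
sum k=2..3:
  [2] +1/2 = 1/2
  [3] −1/12 = -1/12
S = 5/12
C² = P²·S² = 5/21 ; C = +0.487950

+√(5/21) = +0.487950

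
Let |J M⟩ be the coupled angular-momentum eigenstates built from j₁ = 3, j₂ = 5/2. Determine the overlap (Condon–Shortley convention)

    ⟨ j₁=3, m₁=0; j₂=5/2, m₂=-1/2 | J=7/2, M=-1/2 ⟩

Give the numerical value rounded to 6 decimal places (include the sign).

√[8·2!4!3!/10! · 3!3!2!3!3!4!] = √(6912/175)
  +(−1)^0/∏(0,2,3,2,1,1)! = 1/24  (running 1/24)
  +(−1)^1/∏(1,1,2,1,2,2)! = -1/8  (running -1/12)
  +(−1)^2/∏(2,0,1,0,3,3)! = 1/72  (running -5/72)
⟨..|..⟩ = √(6912/175)·(-5/72) = -0.436436

-0.436436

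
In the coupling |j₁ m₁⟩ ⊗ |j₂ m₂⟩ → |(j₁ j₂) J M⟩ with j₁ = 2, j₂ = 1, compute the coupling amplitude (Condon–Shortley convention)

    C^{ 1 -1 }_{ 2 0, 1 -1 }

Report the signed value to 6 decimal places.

+0.316228  (= +√(1/10))

triangle: 2!×2!×0!/5! = 4/120
(j±m)!: 2!×2!×0!×2!×0!×2! = 16
prefactor² = (2J+1)×Δ×N² = 8/5
  k=0: +1/(0!×2!×2!×0!×0!×0!) = 1/4
Σ = 1/4  ⇒  CG² = 8/5×1/4² = 1/10
CG = +√(1/10) = +0.316228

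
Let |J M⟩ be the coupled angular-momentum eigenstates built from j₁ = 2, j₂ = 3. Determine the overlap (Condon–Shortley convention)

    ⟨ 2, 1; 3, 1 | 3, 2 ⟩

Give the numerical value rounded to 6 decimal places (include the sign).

-0.500000  (= −√(1/4))

triangle: 2!*2!*4!/9! = 96/362880
(j±m)!: 3!*1!*4!*2!*5!*1! = 34560
prefactor² = (2J+1)*Δ*N² = 64
  k=0: +1/(0!*2!*1!*4!*1!*0!) = 1/48
  k=1: −1/(1!*1!*0!*3!*2!*1!) = -1/12
Σ = -1/16  ⇒  CG² = 64*(-1/16)² = 1/4
CG = −√(1/4) = -0.500000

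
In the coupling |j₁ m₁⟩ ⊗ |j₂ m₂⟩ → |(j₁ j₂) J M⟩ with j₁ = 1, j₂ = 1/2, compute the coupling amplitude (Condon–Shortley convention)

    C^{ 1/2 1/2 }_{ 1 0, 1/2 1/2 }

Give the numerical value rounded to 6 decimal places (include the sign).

j₁+j₂−J=1  J+j₁−j₂=1  J−j₁+j₂=0  j₁+j₂+J+1=3
(j₁±m₁, j₂±m₂, J±M) = (1,1,1,0,1,0)
P² = 1/3
sum k=1..1:
  [1] −1/1 = -1
S = -1
C² = P²·S² = 1/3 ; C = -0.577350

-0.577350  (= −√(1/3))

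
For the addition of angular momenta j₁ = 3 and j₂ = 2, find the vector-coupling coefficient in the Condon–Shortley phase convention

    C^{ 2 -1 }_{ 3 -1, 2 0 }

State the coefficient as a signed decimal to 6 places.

+√(1/7) = +0.377964

j₁+j₂−J=3  J+j₁−j₂=3  J−j₁+j₂=1  j₁+j₂+J+1=8
(j₁±m₁, j₂±m₂, J±M) = (2,4,2,2,1,3)
P² = 36/7
sum k=1..2:
  [1] −1/12 = -1/12
  [2] +1/4 = 1/4
S = 1/6
C² = P²·S² = 1/7 ; C = +0.377964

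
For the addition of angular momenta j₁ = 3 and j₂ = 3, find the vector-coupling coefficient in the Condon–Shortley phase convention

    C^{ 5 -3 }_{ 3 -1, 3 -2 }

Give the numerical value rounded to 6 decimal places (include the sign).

+0.408248  (= +√(1/6))

√[11·1!5!5!/12! · 2!4!1!5!2!8!] = √(153600)
  +(−1)^0/∏(0,1,4,1,1,4)! = 1/576  (running 1/576)
  +(−1)^1/∏(1,0,3,0,2,5)! = -1/1440  (running 1/960)
⟨..|..⟩ = √(153600)·(1/960) = +0.408248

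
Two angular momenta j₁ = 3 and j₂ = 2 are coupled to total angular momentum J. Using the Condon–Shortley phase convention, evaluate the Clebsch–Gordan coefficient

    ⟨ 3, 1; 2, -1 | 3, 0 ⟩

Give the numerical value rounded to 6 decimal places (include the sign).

+0.182574  (= +√(1/30))

√[7·2!4!2!/9! · 4!2!1!3!3!3!] = √(96/5)
  +(−1)^0/∏(0,2,2,1,2,1)! = 1/8  (running 1/8)
  +(−1)^1/∏(1,1,1,0,3,2)! = -1/12  (running 1/24)
⟨..|..⟩ = √(96/5)·(1/24) = +0.182574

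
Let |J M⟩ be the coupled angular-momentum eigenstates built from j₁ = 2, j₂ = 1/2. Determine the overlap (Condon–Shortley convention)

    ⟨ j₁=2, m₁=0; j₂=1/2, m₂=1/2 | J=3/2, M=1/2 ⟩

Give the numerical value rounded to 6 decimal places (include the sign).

j₁+j₂−J=1  J+j₁−j₂=3  J−j₁+j₂=0  j₁+j₂+J+1=5
(j₁±m₁, j₂±m₂, J±M) = (2,2,1,0,2,1)
P² = 8/5
sum k=1..1:
  [1] −1/2 = -1/2
S = -1/2
C² = P²·S² = 2/5 ; C = -0.632456

-0.632456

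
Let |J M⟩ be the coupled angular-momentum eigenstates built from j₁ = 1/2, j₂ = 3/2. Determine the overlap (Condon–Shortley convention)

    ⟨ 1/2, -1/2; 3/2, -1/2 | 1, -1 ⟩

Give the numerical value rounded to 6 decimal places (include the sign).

√[3·1!0!2!/4! · 0!1!1!2!0!2!] = √(1)
  +(−1)^1/∏(1,0,0,0,0,2)! = -1/2  (running -1/2)
⟨..|..⟩ = √(1)·(-1/2) = -0.500000

−√(1/4) = -0.500000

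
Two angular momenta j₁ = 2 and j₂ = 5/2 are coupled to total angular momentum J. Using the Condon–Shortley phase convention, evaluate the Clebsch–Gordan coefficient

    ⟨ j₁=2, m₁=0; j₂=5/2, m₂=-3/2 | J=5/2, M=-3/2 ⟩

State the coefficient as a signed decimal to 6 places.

-0.119523

j₁+j₂−J=2  J+j₁−j₂=2  J−j₁+j₂=3  j₁+j₂+J+1=8
(j₁±m₁, j₂±m₂, J±M) = (2,2,1,4,1,4)
P² = 288/35
sum k=0..1:
  [0] +1/8 = 1/8
  [1] −1/6 = -1/6
S = -1/24
C² = P²·S² = 1/70 ; C = -0.119523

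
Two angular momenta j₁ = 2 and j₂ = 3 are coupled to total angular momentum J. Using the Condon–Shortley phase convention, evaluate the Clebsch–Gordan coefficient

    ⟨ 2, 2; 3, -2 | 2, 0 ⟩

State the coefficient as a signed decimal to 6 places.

triangle: 3!·1!·3!/8! = 36/40320
(j±m)!: 4!·0!·1!·5!·2!·2! = 11520
prefactor² = (2J+1)·Δ·N² = 360/7
  k=0: +1/(0!·3!·0!·1!·1!·2!) = 1/12
Σ = 1/12  ⇒  CG² = 360/7·1/12² = 5/14
CG = +√(5/14) = +0.597614

+√(5/14) = +0.597614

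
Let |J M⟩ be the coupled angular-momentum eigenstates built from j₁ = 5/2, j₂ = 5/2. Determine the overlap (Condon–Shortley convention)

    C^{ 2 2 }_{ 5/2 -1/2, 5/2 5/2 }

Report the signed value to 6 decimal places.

triangle: 3!*2!*2!/8! = 24/40320
(j±m)!: 2!*3!*5!*0!*4!*0! = 34560
prefactor² = (2J+1)*Δ*N² = 720/7
  k=3: −1/(3!*0!*0!*2!*2!*0!) = -1/24
Σ = -1/24  ⇒  CG² = 720/7*(-1/24)² = 5/28
CG = −√(5/28) = -0.422577

-0.422577  (= −√(5/28))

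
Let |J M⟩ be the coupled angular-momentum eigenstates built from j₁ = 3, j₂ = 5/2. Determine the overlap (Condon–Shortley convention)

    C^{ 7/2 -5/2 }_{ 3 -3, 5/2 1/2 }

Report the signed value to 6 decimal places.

√[8·2!4!3!/10! · 0!6!3!2!1!6!] = √(27648/7)
  +(−1)^2/∏(2,0,4,1,0,2)! = 1/96  (running 1/96)
⟨..|..⟩ = √(27648/7)·(1/96) = +0.654654

+√(3/7) ≈ +0.654654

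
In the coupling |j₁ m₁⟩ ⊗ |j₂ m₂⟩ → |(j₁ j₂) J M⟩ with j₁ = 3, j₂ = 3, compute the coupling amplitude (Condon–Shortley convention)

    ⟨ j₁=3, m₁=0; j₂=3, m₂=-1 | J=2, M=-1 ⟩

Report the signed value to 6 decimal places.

+√(1/42) ≈ +0.154303

√[5·4!2!2!/9! · 3!3!2!4!1!3!] = √(96/7)
  +(−1)^1/∏(1,3,2,1,0,1)! = -1/12  (running -1/12)
  +(−1)^2/∏(2,2,1,0,1,2)! = 1/8  (running 1/24)
⟨..|..⟩ = √(96/7)·(1/24) = +0.154303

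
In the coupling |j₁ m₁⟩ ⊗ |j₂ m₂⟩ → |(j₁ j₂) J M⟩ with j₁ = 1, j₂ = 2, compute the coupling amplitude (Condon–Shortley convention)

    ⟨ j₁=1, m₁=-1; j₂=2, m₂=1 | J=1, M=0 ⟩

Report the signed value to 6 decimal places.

+0.547723

√[3·2!0!2!/5! · 0!2!3!1!1!1!] = √(6/5)
  +(−1)^2/∏(2,0,0,1,0,1)! = 1/2  (running 1/2)
⟨..|..⟩ = √(6/5)·(1/2) = +0.547723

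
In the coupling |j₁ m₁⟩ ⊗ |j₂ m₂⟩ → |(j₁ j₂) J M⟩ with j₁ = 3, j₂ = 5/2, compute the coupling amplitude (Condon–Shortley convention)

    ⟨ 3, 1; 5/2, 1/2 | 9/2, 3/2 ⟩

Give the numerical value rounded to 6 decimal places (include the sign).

+√(5/231) ≈ +0.147122

triangle: 1!*5!*4!/11! = 2880/39916800
(j±m)!: 4!*2!*3!*2!*6!*3! = 2488320
prefactor² = (2J+1)*Δ*N² = 138240/77
  k=0: +1/(0!*1!*2!*3!*3!*1!) = 1/72
  k=1: −1/(1!*0!*1!*2!*4!*2!) = -1/96
Σ = 1/288  ⇒  CG² = 138240/77*1/288² = 5/231
CG = +√(5/231) = +0.147122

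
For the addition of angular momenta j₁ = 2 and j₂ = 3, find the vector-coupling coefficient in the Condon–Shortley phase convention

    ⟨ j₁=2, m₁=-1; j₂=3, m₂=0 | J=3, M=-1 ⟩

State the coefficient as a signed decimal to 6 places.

-0.182574

√[7·2!2!4!/9! · 1!3!3!3!2!4!] = √(96/5)
  +(−1)^1/∏(1,1,2,2,0,2)! = -1/8  (running -1/8)
  +(−1)^2/∏(2,0,1,1,1,3)! = 1/12  (running -1/24)
⟨..|..⟩ = √(96/5)·(-1/24) = -0.182574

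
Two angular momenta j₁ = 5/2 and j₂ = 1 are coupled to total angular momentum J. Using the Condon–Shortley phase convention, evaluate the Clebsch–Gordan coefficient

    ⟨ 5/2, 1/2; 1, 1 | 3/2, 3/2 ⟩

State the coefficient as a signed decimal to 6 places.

√[4·2!3!0!/6! · 3!2!2!0!3!0!] = √(48/5)
  +(−1)^2/∏(2,0,0,0,3,0)! = 1/12  (running 1/12)
⟨..|..⟩ = √(48/5)·(1/12) = +0.258199

+√(1/15) ≈ +0.258199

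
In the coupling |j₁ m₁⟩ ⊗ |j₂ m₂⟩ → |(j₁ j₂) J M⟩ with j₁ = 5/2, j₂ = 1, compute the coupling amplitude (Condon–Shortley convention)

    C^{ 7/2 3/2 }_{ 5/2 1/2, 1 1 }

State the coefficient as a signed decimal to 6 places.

+√(10/21) = +0.690066

√[8·0!5!2!/8! · 3!2!2!0!5!2!] = √(1920/7)
  +(−1)^0/∏(0,0,2,2,3,0)! = 1/24  (running 1/24)
⟨..|..⟩ = √(1920/7)·(1/24) = +0.690066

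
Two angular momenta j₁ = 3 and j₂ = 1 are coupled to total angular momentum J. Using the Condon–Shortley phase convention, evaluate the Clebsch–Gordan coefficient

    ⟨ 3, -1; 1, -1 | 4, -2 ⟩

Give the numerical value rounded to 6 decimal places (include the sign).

√[9·0!6!2!/9! · 2!4!0!2!2!6!] = √(34560/7)
  +(−1)^0/∏(0,0,4,0,2,2)! = 1/96  (running 1/96)
⟨..|..⟩ = √(34560/7)·(1/96) = +0.731925

+√(15/28) = +0.731925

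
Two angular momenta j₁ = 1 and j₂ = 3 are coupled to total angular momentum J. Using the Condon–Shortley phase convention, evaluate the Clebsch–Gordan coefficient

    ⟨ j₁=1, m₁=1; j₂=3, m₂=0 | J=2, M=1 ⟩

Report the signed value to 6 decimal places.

√[5·2!0!4!/7! · 2!0!3!3!3!1!] = √(144/7)
  +(−1)^0/∏(0,2,0,3,0,1)! = 1/12  (running 1/12)
⟨..|..⟩ = √(144/7)·(1/12) = +0.377964

+√(1/7) = +0.377964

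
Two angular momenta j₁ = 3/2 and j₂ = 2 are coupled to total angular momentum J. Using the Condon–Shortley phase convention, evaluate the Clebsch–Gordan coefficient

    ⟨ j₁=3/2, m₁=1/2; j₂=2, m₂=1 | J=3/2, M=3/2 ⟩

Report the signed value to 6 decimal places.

−√(2/5) = -0.632456

j₁+j₂−J=2  J+j₁−j₂=1  J−j₁+j₂=2  j₁+j₂+J+1=6
(j₁±m₁, j₂±m₂, J±M) = (2,1,3,1,3,0)
P² = 8/5
sum k=1..1:
  [1] −1/2 = -1/2
S = -1/2
C² = P²·S² = 2/5 ; C = -0.632456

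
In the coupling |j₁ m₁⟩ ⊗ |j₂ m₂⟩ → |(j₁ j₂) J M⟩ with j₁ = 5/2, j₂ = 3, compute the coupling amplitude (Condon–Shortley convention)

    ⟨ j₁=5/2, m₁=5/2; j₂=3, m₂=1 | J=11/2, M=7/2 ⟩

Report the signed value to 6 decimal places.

+√(3/11) = +0.522233

triangle: 0!*5!*6!/12! = 86400/479001600
(j±m)!: 5!*0!*4!*2!*9!*2! = 4180377600
prefactor² = (2J+1)*Δ*N² = 99532800/11
  k=0: +1/(0!*0!*0!*4!*5!*2!) = 1/5760
Σ = 1/5760  ⇒  CG² = 99532800/11*1/5760² = 3/11
CG = +√(3/11) = +0.522233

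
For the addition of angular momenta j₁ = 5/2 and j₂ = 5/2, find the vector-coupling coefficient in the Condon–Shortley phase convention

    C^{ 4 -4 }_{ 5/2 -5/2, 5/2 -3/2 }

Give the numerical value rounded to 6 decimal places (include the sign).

triangle: 1!×4!×4!/10! = 576/3628800
(j±m)!: 0!×5!×1!×4!×0!×8! = 116121600
prefactor² = (2J+1)×Δ×N² = 165888
  k=1: −1/(1!×0!×4!×0!×0!×4!) = -1/576
Σ = -1/576  ⇒  CG² = 165888×(-1/576)² = 1/2
CG = −√(1/2) = -0.707107

−√(1/2) = -0.707107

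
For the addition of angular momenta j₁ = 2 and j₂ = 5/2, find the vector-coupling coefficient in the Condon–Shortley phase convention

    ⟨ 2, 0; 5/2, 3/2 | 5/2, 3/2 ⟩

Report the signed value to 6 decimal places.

j₁+j₂−J=2  J+j₁−j₂=2  J−j₁+j₂=3  j₁+j₂+J+1=8
(j₁±m₁, j₂±m₂, J±M) = (2,2,4,1,4,1)
P² = 288/35
sum k=1..2:
  [1] −1/6 = -1/6
  [2] +1/8 = 1/8
S = -1/24
C² = P²·S² = 1/70 ; C = -0.119523

-0.119523  (= −√(1/70))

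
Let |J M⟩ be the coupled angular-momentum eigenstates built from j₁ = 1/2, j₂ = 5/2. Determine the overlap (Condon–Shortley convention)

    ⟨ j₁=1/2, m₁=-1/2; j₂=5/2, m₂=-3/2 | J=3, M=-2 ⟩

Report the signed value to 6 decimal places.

+0.912871

j₁+j₂−J=0  J+j₁−j₂=1  J−j₁+j₂=5  j₁+j₂+J+1=7
(j₁±m₁, j₂±m₂, J±M) = (0,1,1,4,1,5)
P² = 480
sum k=0..0:
  [0] +1/24 = 1/24
S = 1/24
C² = P²·S² = 5/6 ; C = +0.912871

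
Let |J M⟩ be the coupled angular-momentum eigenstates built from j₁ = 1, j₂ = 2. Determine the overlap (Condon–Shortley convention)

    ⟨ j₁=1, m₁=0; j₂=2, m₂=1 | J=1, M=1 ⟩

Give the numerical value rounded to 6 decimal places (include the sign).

√[3·2!0!2!/5! · 1!1!3!1!2!0!] = √(6/5)
  +(−1)^1/∏(1,1,0,2,0,0)! = -1/2  (running -1/2)
⟨..|..⟩ = √(6/5)·(-1/2) = -0.547723

-0.547723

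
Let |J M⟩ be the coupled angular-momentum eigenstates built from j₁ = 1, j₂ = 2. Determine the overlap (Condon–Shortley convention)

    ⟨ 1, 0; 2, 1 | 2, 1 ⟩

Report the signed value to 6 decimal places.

j₁+j₂−J=1  J+j₁−j₂=1  J−j₁+j₂=3  j₁+j₂+J+1=6
(j₁±m₁, j₂±m₂, J±M) = (1,1,3,1,3,1)
P² = 3/2
sum k=0..1:
  [0] +1/6 = 1/6
  [1] −1/2 = -1/2
S = -1/3
C² = P²·S² = 1/6 ; C = -0.408248

-0.408248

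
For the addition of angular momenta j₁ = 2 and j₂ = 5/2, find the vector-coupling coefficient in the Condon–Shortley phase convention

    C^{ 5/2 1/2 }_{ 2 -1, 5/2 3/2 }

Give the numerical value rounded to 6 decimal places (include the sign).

+√(6/35) ≈ +0.414039

triangle: 2!×2!×3!/8! = 24/40320
(j±m)!: 1!×3!×4!×1!×3!×2! = 1728
prefactor² = (2J+1)×Δ×N² = 216/35
  k=1: −1/(1!×1!×2!×3!×0!×0!) = -1/12
  k=2: +1/(2!×0!×1!×2!×1!×1!) = 1/4
Σ = 1/6  ⇒  CG² = 216/35×1/6² = 6/35
CG = +√(6/35) = +0.414039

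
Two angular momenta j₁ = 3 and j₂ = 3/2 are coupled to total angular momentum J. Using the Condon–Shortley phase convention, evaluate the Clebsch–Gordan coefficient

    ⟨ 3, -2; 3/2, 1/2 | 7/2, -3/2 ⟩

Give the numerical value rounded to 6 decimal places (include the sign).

√[8·1!5!2!/9! · 1!5!2!1!2!5!] = √(6400/21)
  +(−1)^0/∏(0,1,5,2,0,0)! = 1/240  (running 1/240)
  +(−1)^1/∏(1,0,4,1,1,1)! = -1/24  (running -3/80)
⟨..|..⟩ = √(6400/21)·(-3/80) = -0.654654

−√(3/7) = -0.654654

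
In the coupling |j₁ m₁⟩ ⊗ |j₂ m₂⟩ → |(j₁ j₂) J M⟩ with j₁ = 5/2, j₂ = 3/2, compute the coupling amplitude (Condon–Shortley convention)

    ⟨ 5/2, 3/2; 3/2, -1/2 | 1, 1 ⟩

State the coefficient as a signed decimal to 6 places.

√[3·3!2!0!/6! · 4!1!1!2!2!0!] = √(24/5)
  +(−1)^1/∏(1,2,0,0,2,0)! = -1/4  (running -1/4)
⟨..|..⟩ = √(24/5)·(-1/4) = -0.547723

-0.547723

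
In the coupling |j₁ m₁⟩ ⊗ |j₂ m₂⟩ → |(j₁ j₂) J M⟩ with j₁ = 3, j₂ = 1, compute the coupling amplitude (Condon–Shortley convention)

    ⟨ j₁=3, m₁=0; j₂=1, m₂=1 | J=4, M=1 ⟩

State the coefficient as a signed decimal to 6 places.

+√(5/14) ≈ +0.597614

√[9·0!6!2!/9! · 3!3!2!0!5!3!] = √(12960/7)
  +(−1)^0/∏(0,0,3,2,3,0)! = 1/72  (running 1/72)
⟨..|..⟩ = √(12960/7)·(1/72) = +0.597614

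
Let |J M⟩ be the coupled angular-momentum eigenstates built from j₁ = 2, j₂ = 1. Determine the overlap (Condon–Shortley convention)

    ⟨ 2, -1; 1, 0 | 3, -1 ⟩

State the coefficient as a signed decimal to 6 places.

+√(8/15) = +0.730297

√[7·0!4!2!/7! · 1!3!1!1!2!4!] = √(96/5)
  +(−1)^0/∏(0,0,3,1,1,1)! = 1/6  (running 1/6)
⟨..|..⟩ = √(96/5)·(1/6) = +0.730297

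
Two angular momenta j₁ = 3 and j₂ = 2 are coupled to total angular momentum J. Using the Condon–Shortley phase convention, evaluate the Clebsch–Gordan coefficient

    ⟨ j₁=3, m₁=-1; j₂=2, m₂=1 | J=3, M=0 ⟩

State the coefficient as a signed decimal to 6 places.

+0.182574  (= +√(1/30))

triangle: 2!·4!·2!/9! = 96/362880
(j±m)!: 2!·4!·3!·1!·3!·3! = 10368
prefactor² = (2J+1)·Δ·N² = 96/5
  k=1: −1/(1!·1!·3!·2!·1!·0!) = -1/12
  k=2: +1/(2!·0!·2!·1!·2!·1!) = 1/8
Σ = 1/24  ⇒  CG² = 96/5·1/24² = 1/30
CG = +√(1/30) = +0.182574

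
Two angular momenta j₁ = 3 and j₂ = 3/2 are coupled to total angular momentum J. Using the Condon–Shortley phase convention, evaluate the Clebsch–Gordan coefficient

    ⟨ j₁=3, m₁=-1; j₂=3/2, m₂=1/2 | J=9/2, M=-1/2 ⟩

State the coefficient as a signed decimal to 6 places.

+0.597614  (= +√(5/14))

j₁+j₂−J=0  J+j₁−j₂=6  J−j₁+j₂=3  j₁+j₂+J+1=10
(j₁±m₁, j₂±m₂, J±M) = (2,4,2,1,4,5)
P² = 23040/7
sum k=0..0:
  [0] +1/96 = 1/96
S = 1/96
C² = P²·S² = 5/14 ; C = +0.597614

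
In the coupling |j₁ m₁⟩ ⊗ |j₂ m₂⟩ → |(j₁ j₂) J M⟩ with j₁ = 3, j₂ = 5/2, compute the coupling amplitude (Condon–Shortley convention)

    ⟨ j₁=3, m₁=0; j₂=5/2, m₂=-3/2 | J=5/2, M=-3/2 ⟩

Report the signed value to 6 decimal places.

-0.483046  (= −√(7/30))

√[6·3!3!2!/9! · 3!3!1!4!1!4!] = √(864/35)
  +(−1)^0/∏(0,3,3,1,0,1)! = 1/36  (running 1/36)
  +(−1)^1/∏(1,2,2,0,1,2)! = -1/8  (running -7/72)
⟨..|..⟩ = √(864/35)·(-7/72) = -0.483046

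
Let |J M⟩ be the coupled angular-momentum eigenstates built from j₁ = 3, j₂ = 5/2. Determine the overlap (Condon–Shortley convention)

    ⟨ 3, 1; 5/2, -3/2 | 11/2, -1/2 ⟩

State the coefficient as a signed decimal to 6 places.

+0.402911

√[12·0!6!5!/12! · 4!2!1!4!5!6!] = √(16588800/77)
  +(−1)^0/∏(0,0,2,1,4,4)! = 1/1152  (running 1/1152)
⟨..|..⟩ = √(16588800/77)·(1/1152) = +0.402911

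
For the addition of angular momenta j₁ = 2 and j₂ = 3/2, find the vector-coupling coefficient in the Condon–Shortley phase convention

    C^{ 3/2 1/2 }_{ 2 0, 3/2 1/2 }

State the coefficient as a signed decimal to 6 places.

−√(1/5) ≈ -0.447214

√[4·2!2!1!/6! · 2!2!2!1!2!1!] = √(16/45)
  +(−1)^1/∏(1,1,1,1,1,0)! = -1  (running -1)
  +(−1)^2/∏(2,0,0,0,2,1)! = 1/4  (running -3/4)
⟨..|..⟩ = √(16/45)·(-3/4) = -0.447214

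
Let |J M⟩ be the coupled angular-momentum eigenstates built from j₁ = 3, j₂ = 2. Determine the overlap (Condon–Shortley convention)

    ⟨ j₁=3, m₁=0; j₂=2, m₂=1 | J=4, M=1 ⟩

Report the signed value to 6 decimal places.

−√(3/14) ≈ -0.462910

j₁+j₂−J=1  J+j₁−j₂=5  J−j₁+j₂=3  j₁+j₂+J+1=10
(j₁±m₁, j₂±m₂, J±M) = (3,3,3,1,5,3)
P² = 1944/7
sum k=0..1:
  [0] +1/72 = 1/72
  [1] −1/24 = -1/24
S = -1/36
C² = P²·S² = 3/14 ; C = -0.462910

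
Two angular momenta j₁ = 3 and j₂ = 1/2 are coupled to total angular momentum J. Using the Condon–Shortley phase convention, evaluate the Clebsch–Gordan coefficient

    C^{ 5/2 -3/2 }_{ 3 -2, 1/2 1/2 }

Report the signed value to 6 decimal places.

√[6·1!5!0!/7! · 1!5!1!0!1!4!] = √(2880/7)
  +(−1)^1/∏(1,0,4,0,1,0)! = -1/24  (running -1/24)
⟨..|..⟩ = √(2880/7)·(-1/24) = -0.845154

-0.845154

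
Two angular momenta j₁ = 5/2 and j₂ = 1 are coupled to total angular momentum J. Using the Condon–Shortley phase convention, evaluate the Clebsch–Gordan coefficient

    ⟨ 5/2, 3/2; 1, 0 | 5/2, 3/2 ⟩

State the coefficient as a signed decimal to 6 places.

j₁+j₂−J=1  J+j₁−j₂=4  J−j₁+j₂=1  j₁+j₂+J+1=7
(j₁±m₁, j₂±m₂, J±M) = (4,1,1,1,4,1)
P² = 576/35
sum k=0..1:
  [0] +1/6 = 1/6
  [1] −1/24 = -1/24
S = 1/8
C² = P²·S² = 9/35 ; C = +0.507093

+√(9/35) ≈ +0.507093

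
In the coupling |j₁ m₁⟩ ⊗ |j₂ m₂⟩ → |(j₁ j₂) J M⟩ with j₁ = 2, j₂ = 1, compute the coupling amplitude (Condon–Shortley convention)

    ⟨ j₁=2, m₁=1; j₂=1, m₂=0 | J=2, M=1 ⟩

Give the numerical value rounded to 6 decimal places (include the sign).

triangle: 1!×3!×1!/6! = 6/720
(j±m)!: 3!×1!×1!×1!×3!×1! = 36
prefactor² = (2J+1)×Δ×N² = 3/2
  k=0: +1/(0!×1!×1!×1!×2!×0!) = 1/2
  k=1: −1/(1!×0!×0!×0!×3!×1!) = -1/6
Σ = 1/3  ⇒  CG² = 3/2×1/3² = 1/6
CG = +√(1/6) = +0.408248

+0.408248  (= +√(1/6))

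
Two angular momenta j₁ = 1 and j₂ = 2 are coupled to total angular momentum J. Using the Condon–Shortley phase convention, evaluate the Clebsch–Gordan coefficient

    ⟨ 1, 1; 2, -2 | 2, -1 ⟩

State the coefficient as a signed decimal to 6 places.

√[5·1!1!3!/6! · 2!0!0!4!1!3!] = √(12)
  +(−1)^0/∏(0,1,0,0,1,3)! = 1/6  (running 1/6)
⟨..|..⟩ = √(12)·(1/6) = +0.577350

+0.577350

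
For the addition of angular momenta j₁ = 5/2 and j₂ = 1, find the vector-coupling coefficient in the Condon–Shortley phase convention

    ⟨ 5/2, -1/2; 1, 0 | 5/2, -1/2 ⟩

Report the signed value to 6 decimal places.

−√(1/35) ≈ -0.169031

j₁+j₂−J=1  J+j₁−j₂=4  J−j₁+j₂=1  j₁+j₂+J+1=7
(j₁±m₁, j₂±m₂, J±M) = (2,3,1,1,2,3)
P² = 144/35
sum k=0..1:
  [0] +1/6 = 1/6
  [1] −1/4 = -1/4
S = -1/12
C² = P²·S² = 1/35 ; C = -0.169031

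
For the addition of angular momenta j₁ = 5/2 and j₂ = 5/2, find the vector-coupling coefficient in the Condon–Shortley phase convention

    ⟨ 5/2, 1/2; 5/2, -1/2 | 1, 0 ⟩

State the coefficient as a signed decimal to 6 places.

√[3·4!1!1!/7! · 3!2!2!3!1!1!] = √(72/35)
  +(−1)^1/∏(1,3,1,1,0,0)! = -1/6  (running -1/6)
  +(−1)^2/∏(2,2,0,0,1,1)! = 1/4  (running 1/12)
⟨..|..⟩ = √(72/35)·(1/12) = +0.119523

+0.119523  (= +√(1/70))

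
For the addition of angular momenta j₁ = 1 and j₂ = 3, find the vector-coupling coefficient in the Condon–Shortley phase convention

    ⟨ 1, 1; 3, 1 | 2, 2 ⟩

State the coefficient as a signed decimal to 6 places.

j₁+j₂−J=2  J+j₁−j₂=0  J−j₁+j₂=4  j₁+j₂+J+1=7
(j₁±m₁, j₂±m₂, J±M) = (2,0,4,2,4,0)
P² = 768/7
sum k=0..0:
  [0] +1/48 = 1/48
S = 1/48
C² = P²·S² = 1/21 ; C = +0.218218

+√(1/21) = +0.218218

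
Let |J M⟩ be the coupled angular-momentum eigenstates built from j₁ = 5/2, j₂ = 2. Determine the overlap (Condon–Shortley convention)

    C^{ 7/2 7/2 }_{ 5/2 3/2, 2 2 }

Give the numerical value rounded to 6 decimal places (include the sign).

-0.666667

j₁+j₂−J=1  J+j₁−j₂=4  J−j₁+j₂=3  j₁+j₂+J+1=9
(j₁±m₁, j₂±m₂, J±M) = (4,1,4,0,7,0)
P² = 9216
sum k=1..1:
  [1] −1/144 = -1/144
S = -1/144
C² = P²·S² = 4/9 ; C = -0.666667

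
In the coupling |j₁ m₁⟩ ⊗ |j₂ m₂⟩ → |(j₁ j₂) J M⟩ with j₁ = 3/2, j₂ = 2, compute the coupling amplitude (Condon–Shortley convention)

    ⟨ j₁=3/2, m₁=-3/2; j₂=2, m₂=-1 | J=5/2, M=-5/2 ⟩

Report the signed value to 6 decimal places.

triangle: 1!·2!·3!/7! = 12/5040
(j±m)!: 0!·3!·1!·3!·0!·5! = 4320
prefactor² = (2J+1)·Δ·N² = 432/7
  k=1: −1/(1!·0!·2!·0!·0!·3!) = -1/12
Σ = -1/12  ⇒  CG² = 432/7·(-1/12)² = 3/7
CG = −√(3/7) = -0.654654

−√(3/7) = -0.654654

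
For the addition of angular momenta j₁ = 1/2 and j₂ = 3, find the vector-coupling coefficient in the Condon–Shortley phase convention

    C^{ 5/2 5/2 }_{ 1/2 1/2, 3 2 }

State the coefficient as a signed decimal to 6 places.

triangle: 1!*0!*5!/7! = 120/5040
(j±m)!: 1!*0!*5!*1!*5!*0! = 14400
prefactor² = (2J+1)*Δ*N² = 14400/7
  k=0: +1/(0!*1!*0!*5!*0!*0!) = 1/120
Σ = 1/120  ⇒  CG² = 14400/7*1/120² = 1/7
CG = +√(1/7) = +0.377964

+0.377964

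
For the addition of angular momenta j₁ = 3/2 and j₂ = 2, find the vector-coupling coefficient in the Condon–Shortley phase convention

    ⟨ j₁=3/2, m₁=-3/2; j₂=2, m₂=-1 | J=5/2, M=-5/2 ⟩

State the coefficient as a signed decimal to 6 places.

√[6·1!2!3!/7! · 0!3!1!3!0!5!] = √(432/7)
  +(−1)^1/∏(1,0,2,0,0,3)! = -1/12  (running -1/12)
⟨..|..⟩ = √(432/7)·(-1/12) = -0.654654

−√(3/7) = -0.654654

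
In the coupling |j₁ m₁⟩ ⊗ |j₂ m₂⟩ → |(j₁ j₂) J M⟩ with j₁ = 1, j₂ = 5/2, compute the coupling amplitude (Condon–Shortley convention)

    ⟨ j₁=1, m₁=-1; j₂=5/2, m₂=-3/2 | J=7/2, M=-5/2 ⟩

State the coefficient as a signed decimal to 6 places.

+√(5/7) ≈ +0.845154

√[8·0!2!5!/8! · 0!2!1!4!1!6!] = √(11520/7)
  +(−1)^0/∏(0,0,2,1,0,4)! = 1/48  (running 1/48)
⟨..|..⟩ = √(11520/7)·(1/48) = +0.845154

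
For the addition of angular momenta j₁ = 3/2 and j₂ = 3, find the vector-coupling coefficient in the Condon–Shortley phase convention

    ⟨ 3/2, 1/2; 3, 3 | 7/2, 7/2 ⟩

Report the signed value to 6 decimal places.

−√(2/3) = -0.816497

√[8·1!2!5!/9! · 2!1!6!0!7!0!] = √(38400)
  +(−1)^1/∏(1,0,0,5,2,0)! = -1/240  (running -1/240)
⟨..|..⟩ = √(38400)·(-1/240) = -0.816497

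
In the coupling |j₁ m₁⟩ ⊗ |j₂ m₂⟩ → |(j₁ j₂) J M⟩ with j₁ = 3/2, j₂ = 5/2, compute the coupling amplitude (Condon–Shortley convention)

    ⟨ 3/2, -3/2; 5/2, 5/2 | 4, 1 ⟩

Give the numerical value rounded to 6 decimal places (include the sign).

+0.133631  (= +√(1/56))

triangle: 0!·3!·5!/9! = 720/362880
(j±m)!: 0!·3!·5!·0!·5!·3! = 518400
prefactor² = (2J+1)·Δ·N² = 64800/7
  k=0: +1/(0!·0!·3!·5!·0!·0!) = 1/720
Σ = 1/720  ⇒  CG² = 64800/7·1/720² = 1/56
CG = +√(1/56) = +0.133631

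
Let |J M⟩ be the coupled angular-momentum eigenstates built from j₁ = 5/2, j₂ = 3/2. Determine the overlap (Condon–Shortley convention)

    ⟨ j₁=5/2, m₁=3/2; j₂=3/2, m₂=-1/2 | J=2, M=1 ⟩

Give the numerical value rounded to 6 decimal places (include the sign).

triangle: 2!*3!*1!/7! = 12/5040
(j±m)!: 4!*1!*1!*2!*3!*1! = 288
prefactor² = (2J+1)*Δ*N² = 24/7
  k=0: +1/(0!*2!*1!*1!*2!*0!) = 1/4
  k=1: −1/(1!*1!*0!*0!*3!*1!) = -1/6
Σ = 1/12  ⇒  CG² = 24/7*1/12² = 1/42
CG = +√(1/42) = +0.154303

+√(1/42) = +0.154303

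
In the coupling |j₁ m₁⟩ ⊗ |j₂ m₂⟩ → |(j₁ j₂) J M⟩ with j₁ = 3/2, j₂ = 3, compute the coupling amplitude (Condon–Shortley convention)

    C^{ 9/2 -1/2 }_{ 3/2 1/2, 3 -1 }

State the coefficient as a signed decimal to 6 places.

+0.597614

√[10·0!3!6!/10! · 2!1!2!4!4!5!] = √(23040/7)
  +(−1)^0/∏(0,0,1,2,2,4)! = 1/96  (running 1/96)
⟨..|..⟩ = √(23040/7)·(1/96) = +0.597614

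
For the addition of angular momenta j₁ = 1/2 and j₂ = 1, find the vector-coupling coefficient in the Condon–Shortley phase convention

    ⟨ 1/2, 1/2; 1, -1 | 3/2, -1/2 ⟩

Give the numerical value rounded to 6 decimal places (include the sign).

√[4·0!1!2!/4! · 1!0!0!2!1!2!] = √(4/3)
  +(−1)^0/∏(0,0,0,0,1,2)! = 1/2  (running 1/2)
⟨..|..⟩ = √(4/3)·(1/2) = +0.577350

+√(1/3) = +0.577350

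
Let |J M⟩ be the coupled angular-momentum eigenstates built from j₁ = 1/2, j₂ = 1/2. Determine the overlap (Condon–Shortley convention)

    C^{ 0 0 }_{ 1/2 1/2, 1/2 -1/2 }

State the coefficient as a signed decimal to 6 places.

+0.707107  (= +√(1/2))

√[1·1!0!0!/2! · 1!0!0!1!0!0!] = √(1/2)
  +(−1)^0/∏(0,1,0,0,0,0)! = 1  (running 1)
⟨..|..⟩ = √(1/2)·(1) = +0.707107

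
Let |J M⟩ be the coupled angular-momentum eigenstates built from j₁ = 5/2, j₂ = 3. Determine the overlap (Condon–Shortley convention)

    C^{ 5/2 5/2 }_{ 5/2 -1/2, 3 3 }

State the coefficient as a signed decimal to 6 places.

triangle: 3!*2!*3!/9! = 72/362880
(j±m)!: 2!*3!*6!*0!*5!*0! = 1036800
prefactor² = (2J+1)*Δ*N² = 8640/7
  k=3: −1/(3!*0!*0!*3!*2!*0!) = -1/72
Σ = -1/72  ⇒  CG² = 8640/7*(-1/72)² = 5/21
CG = −√(5/21) = -0.487950

-0.487950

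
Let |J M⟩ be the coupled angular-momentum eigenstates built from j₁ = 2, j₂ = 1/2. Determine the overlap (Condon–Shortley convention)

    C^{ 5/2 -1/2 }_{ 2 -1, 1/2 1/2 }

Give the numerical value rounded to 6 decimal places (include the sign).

j₁+j₂−J=0  J+j₁−j₂=4  J−j₁+j₂=1  j₁+j₂+J+1=6
(j₁±m₁, j₂±m₂, J±M) = (1,3,1,0,2,3)
P² = 72/5
sum k=0..0:
  [0] +1/6 = 1/6
S = 1/6
C² = P²·S² = 2/5 ; C = +0.632456

+0.632456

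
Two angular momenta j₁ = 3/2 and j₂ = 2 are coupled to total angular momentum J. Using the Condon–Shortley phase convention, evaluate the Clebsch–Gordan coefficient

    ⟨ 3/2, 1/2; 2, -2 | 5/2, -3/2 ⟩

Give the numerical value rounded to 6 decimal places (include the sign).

√[6·1!2!3!/7! · 2!1!0!4!1!4!] = √(576/35)
  +(−1)^0/∏(0,1,1,0,1,3)! = 1/6  (running 1/6)
⟨..|..⟩ = √(576/35)·(1/6) = +0.676123

+√(16/35) = +0.676123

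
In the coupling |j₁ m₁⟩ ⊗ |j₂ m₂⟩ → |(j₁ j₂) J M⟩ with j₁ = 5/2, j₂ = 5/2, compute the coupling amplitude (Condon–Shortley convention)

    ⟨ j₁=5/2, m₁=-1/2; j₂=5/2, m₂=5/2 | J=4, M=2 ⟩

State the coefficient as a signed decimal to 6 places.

j₁+j₂−J=1  J+j₁−j₂=4  J−j₁+j₂=4  j₁+j₂+J+1=10
(j₁±m₁, j₂±m₂, J±M) = (2,3,5,0,6,2)
P² = 20736/7
sum k=1..1:
  [1] −1/96 = -1/96
S = -1/96
C² = P²·S² = 9/28 ; C = -0.566947

-0.566947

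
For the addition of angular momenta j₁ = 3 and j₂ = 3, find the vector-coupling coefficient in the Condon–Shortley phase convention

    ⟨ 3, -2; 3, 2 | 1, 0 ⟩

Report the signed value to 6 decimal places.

+0.377964

√[3·5!1!1!/8! · 1!5!5!1!1!1!] = √(900/7)
  +(−1)^4/∏(4,1,1,1,0,0)! = 1/24  (running 1/24)
  +(−1)^5/∏(5,0,0,0,1,1)! = -1/120  (running 1/30)
⟨..|..⟩ = √(900/7)·(1/30) = +0.377964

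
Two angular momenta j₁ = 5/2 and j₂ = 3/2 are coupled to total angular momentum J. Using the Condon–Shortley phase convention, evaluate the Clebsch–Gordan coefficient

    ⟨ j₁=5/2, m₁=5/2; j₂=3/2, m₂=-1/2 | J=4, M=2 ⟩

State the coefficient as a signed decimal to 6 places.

+0.327327  (= +√(3/28))

√[9·0!5!3!/9! · 5!0!1!2!6!2!] = √(43200/7)
  +(−1)^0/∏(0,0,0,1,5,2)! = 1/240  (running 1/240)
⟨..|..⟩ = √(43200/7)·(1/240) = +0.327327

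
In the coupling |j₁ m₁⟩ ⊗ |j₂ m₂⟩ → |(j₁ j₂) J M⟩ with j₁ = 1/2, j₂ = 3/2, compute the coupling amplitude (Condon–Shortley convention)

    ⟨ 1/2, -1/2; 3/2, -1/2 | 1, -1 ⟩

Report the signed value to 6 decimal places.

triangle: 1!*0!*2!/4! = 2/24
(j±m)!: 0!*1!*1!*2!*0!*2! = 4
prefactor² = (2J+1)*Δ*N² = 1
  k=1: −1/(1!*0!*0!*0!*0!*2!) = -1/2
Σ = -1/2  ⇒  CG² = 1*(-1/2)² = 1/4
CG = −√(1/4) = -0.500000

-0.500000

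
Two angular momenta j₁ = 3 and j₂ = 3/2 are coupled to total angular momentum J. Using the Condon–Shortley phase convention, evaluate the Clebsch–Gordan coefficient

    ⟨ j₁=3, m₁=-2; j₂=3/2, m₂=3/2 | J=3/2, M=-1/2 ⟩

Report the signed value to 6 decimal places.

triangle: 3!·3!·0!/7! = 36/5040
(j±m)!: 1!·5!·3!·0!·1!·2! = 1440
prefactor² = (2J+1)·Δ·N² = 288/7
  k=3: −1/(3!·0!·2!·0!·1!·0!) = -1/12
Σ = -1/12  ⇒  CG² = 288/7·(-1/12)² = 2/7
CG = −√(2/7) = -0.534522

−√(2/7) = -0.534522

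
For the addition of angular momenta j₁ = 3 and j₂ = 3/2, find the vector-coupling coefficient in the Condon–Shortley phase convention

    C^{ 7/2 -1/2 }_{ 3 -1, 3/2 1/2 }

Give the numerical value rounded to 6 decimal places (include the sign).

−√(2/7) ≈ -0.534522

j₁+j₂−J=1  J+j₁−j₂=5  J−j₁+j₂=2  j₁+j₂+J+1=9
(j₁±m₁, j₂±m₂, J±M) = (2,4,2,1,3,4)
P² = 512/7
sum k=0..1:
  [0] +1/48 = 1/48
  [1] −1/12 = -1/12
S = -1/16
C² = P²·S² = 2/7 ; C = -0.534522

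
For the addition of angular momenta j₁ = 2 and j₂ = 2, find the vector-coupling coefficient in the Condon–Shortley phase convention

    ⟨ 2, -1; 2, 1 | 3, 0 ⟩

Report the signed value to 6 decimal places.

−√(2/5) = -0.632456

j₁+j₂−J=1  J+j₁−j₂=3  J−j₁+j₂=3  j₁+j₂+J+1=8
(j₁±m₁, j₂±m₂, J±M) = (1,3,3,1,3,3)
P² = 81/10
sum k=0..1:
  [0] +1/36 = 1/36
  [1] −1/4 = -1/4
S = -2/9
C² = P²·S² = 2/5 ; C = -0.632456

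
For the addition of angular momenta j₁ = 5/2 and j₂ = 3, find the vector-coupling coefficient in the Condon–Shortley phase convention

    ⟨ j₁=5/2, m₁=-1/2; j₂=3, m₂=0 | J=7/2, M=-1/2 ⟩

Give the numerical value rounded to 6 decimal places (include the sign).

√[8·2!3!4!/10! · 2!3!3!3!3!4!] = √(6912/175)
  +(−1)^0/∏(0,2,3,3,0,1)! = 1/72  (running 1/72)
  +(−1)^1/∏(1,1,2,2,1,2)! = -1/8  (running -1/9)
  +(−1)^2/∏(2,0,1,1,2,3)! = 1/24  (running -5/72)
⟨..|..⟩ = √(6912/175)·(-5/72) = -0.436436

−√(4/21) = -0.436436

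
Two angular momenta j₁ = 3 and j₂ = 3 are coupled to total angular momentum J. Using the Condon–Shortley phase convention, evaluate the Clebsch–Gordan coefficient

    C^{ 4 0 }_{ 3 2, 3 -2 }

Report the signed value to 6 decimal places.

+0.564076

triangle: 2!·4!·4!/11! = 1152/39916800
(j±m)!: 5!·1!·1!·5!·4!·4! = 8294400
prefactor² = (2J+1)·Δ·N² = 165888/77
  k=0: +1/(0!·2!·1!·1!·3!·3!) = 1/72
  k=1: −1/(1!·1!·0!·0!·4!·4!) = -1/576
Σ = 7/576  ⇒  CG² = 165888/77·7/576² = 7/22
CG = +√(7/22) = +0.564076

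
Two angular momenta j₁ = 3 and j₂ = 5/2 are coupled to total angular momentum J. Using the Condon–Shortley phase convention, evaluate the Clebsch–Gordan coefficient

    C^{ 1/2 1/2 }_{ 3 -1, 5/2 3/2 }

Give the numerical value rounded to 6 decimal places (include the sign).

+√(2/21) ≈ +0.308607

triangle: 5!·1!·0!/7! = 120/5040
(j±m)!: 2!·4!·4!·1!·1!·0! = 1152
prefactor² = (2J+1)·Δ·N² = 384/7
  k=4: +1/(4!·1!·0!·0!·1!·0!) = 1/24
Σ = 1/24  ⇒  CG² = 384/7·1/24² = 2/21
CG = +√(2/21) = +0.308607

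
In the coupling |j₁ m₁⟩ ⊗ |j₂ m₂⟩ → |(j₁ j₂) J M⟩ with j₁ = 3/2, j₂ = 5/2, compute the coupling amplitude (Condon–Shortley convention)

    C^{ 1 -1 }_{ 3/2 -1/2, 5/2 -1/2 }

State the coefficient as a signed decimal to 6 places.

+0.387298

j₁+j₂−J=3  J+j₁−j₂=0  J−j₁+j₂=2  j₁+j₂+J+1=6
(j₁±m₁, j₂±m₂, J±M) = (1,2,2,3,0,2)
P² = 12/5
sum k=2..2:
  [2] +1/4 = 1/4
S = 1/4
C² = P²·S² = 3/20 ; C = +0.387298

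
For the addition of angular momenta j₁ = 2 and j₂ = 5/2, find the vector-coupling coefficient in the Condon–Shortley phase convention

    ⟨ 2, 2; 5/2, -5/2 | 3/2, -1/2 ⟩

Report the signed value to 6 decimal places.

+√(8/21) = +0.617213

j₁+j₂−J=3  J+j₁−j₂=1  J−j₁+j₂=2  j₁+j₂+J+1=7
(j₁±m₁, j₂±m₂, J±M) = (4,0,0,5,1,2)
P² = 384/7
sum k=0..0:
  [0] +1/12 = 1/12
S = 1/12
C² = P²·S² = 8/21 ; C = +0.617213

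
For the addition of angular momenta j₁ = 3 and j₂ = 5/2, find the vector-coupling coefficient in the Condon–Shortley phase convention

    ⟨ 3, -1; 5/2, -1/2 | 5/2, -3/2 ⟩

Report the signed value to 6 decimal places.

+0.169031

j₁+j₂−J=3  J+j₁−j₂=3  J−j₁+j₂=2  j₁+j₂+J+1=9
(j₁±m₁, j₂±m₂, J±M) = (2,4,2,3,1,4)
P² = 576/35
sum k=1..2:
  [1] −1/12 = -1/12
  [2] +1/8 = 1/8
S = 1/24
C² = P²·S² = 1/35 ; C = +0.169031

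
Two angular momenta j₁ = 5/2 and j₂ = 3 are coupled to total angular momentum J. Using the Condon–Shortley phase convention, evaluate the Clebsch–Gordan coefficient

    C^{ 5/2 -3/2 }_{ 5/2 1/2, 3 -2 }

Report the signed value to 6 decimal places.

√[6·3!2!3!/9! · 3!2!1!5!1!4!] = √(288/7)
  +(−1)^0/∏(0,3,2,1,0,2)! = 1/24  (running 1/24)
  +(−1)^1/∏(1,2,1,0,1,3)! = -1/12  (running -1/24)
⟨..|..⟩ = √(288/7)·(-1/24) = -0.267261

-0.267261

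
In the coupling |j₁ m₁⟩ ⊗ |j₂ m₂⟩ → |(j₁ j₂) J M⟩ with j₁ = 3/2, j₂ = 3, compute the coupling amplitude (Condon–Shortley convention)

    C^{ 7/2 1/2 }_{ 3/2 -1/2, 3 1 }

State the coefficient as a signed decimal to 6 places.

-0.534522  (= −√(2/7))

triangle: 1!×2!×5!/9! = 240/362880
(j±m)!: 1!×2!×4!×2!×4!×3! = 13824
prefactor² = (2J+1)×Δ×N² = 512/7
  k=0: +1/(0!×1!×2!×4!×0!×1!) = 1/48
  k=1: −1/(1!×0!×1!×3!×1!×2!) = -1/12
Σ = -1/16  ⇒  CG² = 512/7×(-1/16)² = 2/7
CG = −√(2/7) = -0.534522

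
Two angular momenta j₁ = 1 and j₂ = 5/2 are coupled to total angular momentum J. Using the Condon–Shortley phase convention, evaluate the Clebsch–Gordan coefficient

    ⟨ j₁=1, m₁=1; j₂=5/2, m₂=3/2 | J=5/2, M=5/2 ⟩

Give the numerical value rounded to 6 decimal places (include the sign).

triangle: 1!×1!×4!/7! = 24/5040
(j±m)!: 2!×0!×4!×1!×5!×0! = 5760
prefactor² = (2J+1)×Δ×N² = 1152/7
  k=0: +1/(0!×1!×0!×4!×1!×0!) = 1/24
Σ = 1/24  ⇒  CG² = 1152/7×1/24² = 2/7
CG = +√(2/7) = +0.534522

+√(2/7) ≈ +0.534522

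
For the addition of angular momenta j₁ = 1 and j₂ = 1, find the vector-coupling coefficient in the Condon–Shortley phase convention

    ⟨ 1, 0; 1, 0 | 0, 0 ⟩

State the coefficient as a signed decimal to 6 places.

-0.577350  (= −√(1/3))

j₁+j₂−J=2  J+j₁−j₂=0  J−j₁+j₂=0  j₁+j₂+J+1=3
(j₁±m₁, j₂±m₂, J±M) = (1,1,1,1,0,0)
P² = 1/3
sum k=1..1:
  [1] −1/1 = -1
S = -1
C² = P²·S² = 1/3 ; C = -0.577350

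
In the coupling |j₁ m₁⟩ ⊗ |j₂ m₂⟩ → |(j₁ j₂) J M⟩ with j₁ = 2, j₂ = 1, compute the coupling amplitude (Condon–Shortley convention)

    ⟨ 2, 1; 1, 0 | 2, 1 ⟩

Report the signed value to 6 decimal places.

+0.408248  (= +√(1/6))

j₁+j₂−J=1  J+j₁−j₂=3  J−j₁+j₂=1  j₁+j₂+J+1=6
(j₁±m₁, j₂±m₂, J±M) = (3,1,1,1,3,1)
P² = 3/2
sum k=0..1:
  [0] +1/2 = 1/2
  [1] −1/6 = -1/6
S = 1/3
C² = P²·S² = 1/6 ; C = +0.408248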